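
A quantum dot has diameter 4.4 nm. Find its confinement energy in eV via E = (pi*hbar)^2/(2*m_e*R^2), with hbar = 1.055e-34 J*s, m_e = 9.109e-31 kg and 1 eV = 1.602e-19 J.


Radius R = 4.4/2 = 2.2 nm = 2.2e-09 m
E = (pi * 1.055e-34)^2 / (2 * 9.109e-31 * (2.2e-09)^2)
E(J) = 1.24583e-20
E = E(J) / 1.602e-19 = 0.0778 eV

0.0778


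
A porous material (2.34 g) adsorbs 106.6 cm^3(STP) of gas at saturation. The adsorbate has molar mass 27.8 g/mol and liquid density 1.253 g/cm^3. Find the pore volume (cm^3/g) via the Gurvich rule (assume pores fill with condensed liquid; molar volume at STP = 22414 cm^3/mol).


Moles adsorbed n = V_ads / 22414 = 106.6 / 22414 = 4.755956e-03 mol
Liquid volume V_liq = n * M / rho_liq = 4.755956e-03 * 27.8 / 1.253 = 0.10552 cm^3
Specific pore volume V_pore = V_liq / m_sample = 0.10552 / 2.34
V_pore = 0.0451 cm^3/g

0.0451


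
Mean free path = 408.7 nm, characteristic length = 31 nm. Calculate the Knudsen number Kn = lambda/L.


Knudsen number Kn = lambda / L
Kn = 408.7 / 31
Kn = 13.1839

13.1839


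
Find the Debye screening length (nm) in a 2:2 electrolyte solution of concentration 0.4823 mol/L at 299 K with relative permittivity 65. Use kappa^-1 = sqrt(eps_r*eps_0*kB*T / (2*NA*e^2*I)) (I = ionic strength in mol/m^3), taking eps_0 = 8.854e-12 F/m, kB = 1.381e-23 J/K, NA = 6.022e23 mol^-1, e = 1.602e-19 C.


Ionic strength I = 0.4823 * 2^2 * 1000 = 1929.2 mol/m^3
kappa^-1 = sqrt(65 * 8.854e-12 * 1.381e-23 * 299 / (2 * 6.022e23 * (1.602e-19)^2 * 1929.2))
kappa^-1 = 0.2 nm

0.2


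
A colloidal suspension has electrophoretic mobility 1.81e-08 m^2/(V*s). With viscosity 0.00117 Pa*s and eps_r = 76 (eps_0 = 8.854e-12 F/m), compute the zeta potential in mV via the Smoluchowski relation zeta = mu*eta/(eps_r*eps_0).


Smoluchowski equation: zeta = mu * eta / (eps_r * eps_0)
zeta = 1.81e-08 * 0.00117 / (76 * 8.854e-12)
zeta = 0.031471 V = 31.47 mV

31.47


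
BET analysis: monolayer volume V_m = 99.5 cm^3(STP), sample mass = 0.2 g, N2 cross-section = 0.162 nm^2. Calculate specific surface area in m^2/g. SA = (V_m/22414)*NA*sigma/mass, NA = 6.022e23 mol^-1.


Number of moles in monolayer = V_m / 22414 = 99.5 / 22414 = 0.00443919
Number of molecules = moles * NA = 0.00443919 * 6.022e23
SA = molecules * sigma / mass
SA = (99.5 / 22414) * 6.022e23 * 0.162e-18 / 0.2
SA = 2165.4 m^2/g

2165.4


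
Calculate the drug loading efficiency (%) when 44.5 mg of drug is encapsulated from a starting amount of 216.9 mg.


Drug loading efficiency = (drug loaded / drug initial) * 100
DLE = 44.5 / 216.9 * 100
DLE = 0.2052 * 100
DLE = 20.52%

20.52


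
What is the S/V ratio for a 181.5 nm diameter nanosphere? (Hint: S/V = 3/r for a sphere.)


Radius r = 181.5/2 = 90.75 nm
S/V = 3 / r = 3 / 90.75
S/V = 0.0331 nm^-1

0.0331


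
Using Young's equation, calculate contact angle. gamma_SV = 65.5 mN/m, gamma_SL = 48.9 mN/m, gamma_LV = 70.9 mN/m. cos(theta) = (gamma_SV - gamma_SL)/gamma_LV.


cos(theta) = (gamma_SV - gamma_SL) / gamma_LV
cos(theta) = (65.5 - 48.9) / 70.9
cos(theta) = 0.234133
theta = arccos(0.234133) = 76.46 degrees

76.46


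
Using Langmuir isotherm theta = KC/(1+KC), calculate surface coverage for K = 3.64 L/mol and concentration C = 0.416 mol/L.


Langmuir isotherm: theta = K*C / (1 + K*C)
K*C = 3.64 * 0.416 = 1.51424
theta = 1.51424 / (1 + 1.51424) = 1.51424 / 2.51424
theta = 0.6023

0.6023


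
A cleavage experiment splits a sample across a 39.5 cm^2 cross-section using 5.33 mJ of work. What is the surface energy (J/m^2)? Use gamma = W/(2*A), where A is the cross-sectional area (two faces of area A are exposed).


Convert: A = 39.5 cm^2 = 0.00395 m^2, W = 5.33 mJ = 0.00533 J
Cleaving exposes two faces of area A, so total new surface = 2*A and gamma = W / (2*A)
gamma = 0.00533 / (2 * 0.00395)
gamma = 0.675 J/m^2

0.675


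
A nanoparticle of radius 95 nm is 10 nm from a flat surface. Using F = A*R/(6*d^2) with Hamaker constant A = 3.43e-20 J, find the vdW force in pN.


Convert to SI: R = 95 nm = 9.5e-08 m, d = 10 nm = 1e-08 m
F = A * R / (6 * d^2)
F = 3.43e-20 * 9.5e-08 / (6 * (1e-08)^2)
F = 5.43083e-12 N = 5.431 pN

5.431


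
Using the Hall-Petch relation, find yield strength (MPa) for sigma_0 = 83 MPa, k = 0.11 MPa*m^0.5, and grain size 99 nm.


d = 99 nm = 9.9e-08 m
sqrt(d) = 0.0003146427
Hall-Petch contribution = k / sqrt(d) = 0.11 / 0.0003146427 = 349.6 MPa
sigma = sigma_0 + k/sqrt(d) = 83 + 349.6 = 432.6 MPa

432.6


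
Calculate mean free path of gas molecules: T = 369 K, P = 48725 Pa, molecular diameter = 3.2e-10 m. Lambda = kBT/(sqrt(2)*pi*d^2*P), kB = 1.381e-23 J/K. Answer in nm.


Mean free path: lambda = kB*T / (sqrt(2) * pi * d^2 * P)
lambda = 1.381e-23 * 369 / (sqrt(2) * pi * (3.2e-10)^2 * 48725)
lambda = 2.29881e-07 m
lambda = 229.88 nm

229.88


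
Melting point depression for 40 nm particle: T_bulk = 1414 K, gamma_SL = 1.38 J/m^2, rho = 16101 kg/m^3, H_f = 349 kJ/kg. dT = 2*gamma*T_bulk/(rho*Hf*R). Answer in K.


Radius R = 40/2 = 20 nm = 2e-08 m
Convert H_f = 349 kJ/kg = 349000 J/kg
dT = 2 * gamma_SL * T_bulk / (rho * H_f * R)
dT = 2 * 1.38 * 1414 / (16101 * 349000 * 2e-08)
dT = 34.7 K

34.7


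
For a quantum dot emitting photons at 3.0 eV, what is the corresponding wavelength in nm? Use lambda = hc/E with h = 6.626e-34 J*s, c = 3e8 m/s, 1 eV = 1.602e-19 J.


Convert energy: E = 3.0 eV = 3.0 * 1.602e-19 = 4.806e-19 J
lambda = h*c / E = 6.626e-34 * 3e8 / 4.806e-19
lambda = 4.13608e-07 m = 413.6 nm

413.6


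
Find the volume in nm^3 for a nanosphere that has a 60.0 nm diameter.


Radius r = 60.0/2 = 30 nm
Volume V = (4/3) * pi * r^3
V = (4/3) * pi * (30)^3
V = 113097.34 nm^3

113097.34


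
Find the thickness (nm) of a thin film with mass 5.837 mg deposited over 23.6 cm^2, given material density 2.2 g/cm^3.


Convert: m = 5.837 mg = 5.8370e-06 kg, A = 23.6 cm^2 = 2.3600e-03 m^2, rho = 2.2 g/cm^3 = 2200 kg/m^3
t = m / (A * rho)
t = 5.8370e-06 / (2.3600e-03 * 2200)
t = 1.1242e-06 m = 1124.2 nm

1124.2


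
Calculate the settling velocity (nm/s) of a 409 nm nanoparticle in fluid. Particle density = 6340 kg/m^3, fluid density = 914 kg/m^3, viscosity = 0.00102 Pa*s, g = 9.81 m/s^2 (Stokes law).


Radius R = 409/2 nm = 2.045e-07 m
Density difference = 6340 - 914 = 5426 kg/m^3
v = 2 * R^2 * (rho_p - rho_f) * g / (9 * eta)
v = 2 * (2.045e-07)^2 * 5426 * 9.81 / (9 * 0.00102)
v = 4.84979e-07 m/s = 484.9788 nm/s

484.9788


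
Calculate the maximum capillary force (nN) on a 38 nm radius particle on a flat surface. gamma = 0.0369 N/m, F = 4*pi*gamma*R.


Convert radius: R = 38 nm = 3.8e-08 m
F = 4 * pi * gamma * R
F = 4 * pi * 0.0369 * 3.8e-08
F = 1.76206e-08 N = 17.6206 nN

17.6206


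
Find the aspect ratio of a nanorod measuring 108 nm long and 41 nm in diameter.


Aspect ratio AR = length / diameter
AR = 108 / 41
AR = 2.63

2.63


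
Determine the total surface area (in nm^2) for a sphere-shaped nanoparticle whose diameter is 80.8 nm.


Radius r = 80.8/2 = 40.4 nm
Surface area SA = 4 * pi * r^2
SA = 4 * pi * (40.4)^2
SA = 20510.33 nm^2

20510.33


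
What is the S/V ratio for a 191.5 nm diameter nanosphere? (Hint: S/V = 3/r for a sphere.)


Radius r = 191.5/2 = 95.75 nm
S/V = 3 / r = 3 / 95.75
S/V = 0.0313 nm^-1

0.0313


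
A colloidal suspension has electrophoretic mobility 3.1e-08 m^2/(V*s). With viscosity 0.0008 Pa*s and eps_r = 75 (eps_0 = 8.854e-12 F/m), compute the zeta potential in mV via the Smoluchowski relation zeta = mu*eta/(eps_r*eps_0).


Smoluchowski equation: zeta = mu * eta / (eps_r * eps_0)
zeta = 3.1e-08 * 0.0008 / (75 * 8.854e-12)
zeta = 0.037347 V = 37.35 mV

37.35


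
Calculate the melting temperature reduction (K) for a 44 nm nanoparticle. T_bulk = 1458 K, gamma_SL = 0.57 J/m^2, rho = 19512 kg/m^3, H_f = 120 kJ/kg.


Radius R = 44/2 = 22 nm = 2.2e-08 m
Convert H_f = 120 kJ/kg = 120000 J/kg
dT = 2 * gamma_SL * T_bulk / (rho * H_f * R)
dT = 2 * 0.57 * 1458 / (19512 * 120000 * 2.2e-08)
dT = 32.3 K

32.3


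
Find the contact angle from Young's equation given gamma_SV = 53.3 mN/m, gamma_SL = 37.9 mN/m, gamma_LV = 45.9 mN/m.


cos(theta) = (gamma_SV - gamma_SL) / gamma_LV
cos(theta) = (53.3 - 37.9) / 45.9
cos(theta) = 0.335512
theta = arccos(0.335512) = 70.4 degrees

70.4


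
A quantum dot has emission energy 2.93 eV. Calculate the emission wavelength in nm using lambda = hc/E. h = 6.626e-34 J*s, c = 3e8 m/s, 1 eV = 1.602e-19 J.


Convert energy: E = 2.93 eV = 2.93 * 1.602e-19 = 4.69386e-19 J
lambda = h*c / E = 6.626e-34 * 3e8 / 4.69386e-19
lambda = 4.23489e-07 m = 423.5 nm

423.5


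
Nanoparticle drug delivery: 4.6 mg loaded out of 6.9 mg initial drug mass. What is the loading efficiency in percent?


Drug loading efficiency = (drug loaded / drug initial) * 100
DLE = 4.6 / 6.9 * 100
DLE = 0.6667 * 100
DLE = 66.67%

66.67


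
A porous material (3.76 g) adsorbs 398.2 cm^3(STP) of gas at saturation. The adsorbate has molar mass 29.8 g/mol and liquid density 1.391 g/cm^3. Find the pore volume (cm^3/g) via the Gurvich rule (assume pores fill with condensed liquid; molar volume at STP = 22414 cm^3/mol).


Moles adsorbed n = V_ads / 22414 = 398.2 / 22414 = 1.776568e-02 mol
Liquid volume V_liq = n * M / rho_liq = 1.776568e-02 * 29.8 / 1.391 = 0.38060 cm^3
Specific pore volume V_pore = V_liq / m_sample = 0.38060 / 3.76
V_pore = 0.1012 cm^3/g

0.1012


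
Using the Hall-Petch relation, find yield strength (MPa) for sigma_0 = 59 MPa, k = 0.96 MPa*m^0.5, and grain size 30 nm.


d = 30 nm = 3e-08 m
sqrt(d) = 0.0001732051
Hall-Petch contribution = k / sqrt(d) = 0.96 / 0.0001732051 = 5542.6 MPa
sigma = sigma_0 + k/sqrt(d) = 59 + 5542.6 = 5601.6 MPa

5601.6


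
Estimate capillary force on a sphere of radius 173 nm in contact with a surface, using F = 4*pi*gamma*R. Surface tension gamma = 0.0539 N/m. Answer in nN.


Convert radius: R = 173 nm = 1.73e-07 m
F = 4 * pi * gamma * R
F = 4 * pi * 0.0539 * 1.73e-07
F = 1.17178e-07 N = 117.1776 nN

117.1776


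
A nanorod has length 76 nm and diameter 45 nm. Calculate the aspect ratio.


Aspect ratio AR = length / diameter
AR = 76 / 45
AR = 1.69

1.69


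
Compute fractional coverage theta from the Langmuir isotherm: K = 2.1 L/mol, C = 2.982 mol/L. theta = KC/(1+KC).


Langmuir isotherm: theta = K*C / (1 + K*C)
K*C = 2.1 * 2.982 = 6.2622
theta = 6.2622 / (1 + 6.2622) = 6.2622 / 7.2622
theta = 0.8623

0.8623


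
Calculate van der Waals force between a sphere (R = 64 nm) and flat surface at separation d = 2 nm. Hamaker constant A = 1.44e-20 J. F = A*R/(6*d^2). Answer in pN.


Convert to SI: R = 64 nm = 6.4e-08 m, d = 2 nm = 2e-09 m
F = A * R / (6 * d^2)
F = 1.44e-20 * 6.4e-08 / (6 * (2e-09)^2)
F = 3.84e-11 N = 38.4 pN

38.4


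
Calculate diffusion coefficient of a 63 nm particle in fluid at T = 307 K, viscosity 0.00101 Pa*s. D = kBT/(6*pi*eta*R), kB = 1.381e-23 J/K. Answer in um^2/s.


Radius R = 63/2 = 31.5 nm = 3.15e-08 m
D = kB*T / (6*pi*eta*R)
D = 1.381e-23 * 307 / (6 * pi * 0.00101 * 3.15e-08)
D = 7.06967e-12 m^2/s = 7.07 um^2/s

7.07


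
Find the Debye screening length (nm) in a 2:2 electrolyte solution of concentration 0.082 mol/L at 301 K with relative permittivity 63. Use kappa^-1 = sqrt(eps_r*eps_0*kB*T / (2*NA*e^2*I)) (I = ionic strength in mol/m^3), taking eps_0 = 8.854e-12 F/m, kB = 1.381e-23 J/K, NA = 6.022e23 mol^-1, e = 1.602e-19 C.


Ionic strength I = 0.082 * 2^2 * 1000 = 328 mol/m^3
kappa^-1 = sqrt(63 * 8.854e-12 * 1.381e-23 * 301 / (2 * 6.022e23 * (1.602e-19)^2 * 328))
kappa^-1 = 0.478 nm

0.478


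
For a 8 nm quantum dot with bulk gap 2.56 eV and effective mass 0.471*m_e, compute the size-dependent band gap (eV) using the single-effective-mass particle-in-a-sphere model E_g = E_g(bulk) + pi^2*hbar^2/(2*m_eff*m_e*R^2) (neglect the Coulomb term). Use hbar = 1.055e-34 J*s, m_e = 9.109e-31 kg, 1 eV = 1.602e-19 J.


Radius R = 8/2 nm = 4e-09 m
Confinement energy dE = pi^2 * hbar^2 / (2 * m_eff * m_e * R^2)
dE = pi^2 * (1.055e-34)^2 / (2 * 0.471 * 9.109e-31 * (4e-09)^2) J, divided by 1.602e-19 J/eV
dE = 0.0499 eV
Total band gap = E_g(bulk) + dE = 2.56 + 0.0499 = 2.6099 eV

2.6099


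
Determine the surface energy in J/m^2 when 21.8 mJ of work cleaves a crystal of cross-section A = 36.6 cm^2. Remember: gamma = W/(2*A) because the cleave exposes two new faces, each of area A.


Convert: A = 36.6 cm^2 = 0.00366 m^2, W = 21.8 mJ = 0.0218 J
Cleaving exposes two faces of area A, so total new surface = 2*A and gamma = W / (2*A)
gamma = 0.0218 / (2 * 0.00366)
gamma = 2.978 J/m^2

2.978


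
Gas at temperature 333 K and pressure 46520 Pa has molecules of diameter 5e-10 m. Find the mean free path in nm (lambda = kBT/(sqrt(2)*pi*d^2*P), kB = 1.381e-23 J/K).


Mean free path: lambda = kB*T / (sqrt(2) * pi * d^2 * P)
lambda = 1.381e-23 * 333 / (sqrt(2) * pi * (5e-10)^2 * 46520)
lambda = 8.90007e-08 m
lambda = 89.0 nm

89.0


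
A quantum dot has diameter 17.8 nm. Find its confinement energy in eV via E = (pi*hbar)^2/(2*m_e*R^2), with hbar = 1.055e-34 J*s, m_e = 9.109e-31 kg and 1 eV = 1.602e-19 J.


Radius R = 17.8/2 = 8.9 nm = 8.9e-09 m
E = (pi * 1.055e-34)^2 / (2 * 9.109e-31 * (8.9e-09)^2)
E(J) = 7.61244e-22
E = E(J) / 1.602e-19 = 0.0048 eV

0.0048


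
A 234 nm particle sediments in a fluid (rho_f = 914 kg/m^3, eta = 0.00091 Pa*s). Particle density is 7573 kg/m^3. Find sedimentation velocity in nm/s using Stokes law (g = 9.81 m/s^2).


Radius R = 234/2 nm = 1.17e-07 m
Density difference = 7573 - 914 = 6659 kg/m^3
v = 2 * R^2 * (rho_p - rho_f) * g / (9 * eta)
v = 2 * (1.17e-07)^2 * 6659 * 9.81 / (9 * 0.00091)
v = 2.18371e-07 m/s = 218.3714 nm/s

218.3714


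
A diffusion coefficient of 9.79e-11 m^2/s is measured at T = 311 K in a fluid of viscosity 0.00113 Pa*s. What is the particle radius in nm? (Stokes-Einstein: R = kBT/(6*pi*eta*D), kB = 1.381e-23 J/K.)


Stokes-Einstein: R = kB*T / (6*pi*eta*D)
R = 1.381e-23 * 311 / (6 * pi * 0.00113 * 9.79e-11)
R = 2.05964e-09 m = 2.06 nm

2.06


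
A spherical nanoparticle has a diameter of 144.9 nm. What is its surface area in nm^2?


Radius r = 144.9/2 = 72.45 nm
Surface area SA = 4 * pi * r^2
SA = 4 * pi * (72.45)^2
SA = 65960.91 nm^2

65960.91


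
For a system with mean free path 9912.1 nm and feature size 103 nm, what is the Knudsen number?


Knudsen number Kn = lambda / L
Kn = 9912.1 / 103
Kn = 96.234

96.234


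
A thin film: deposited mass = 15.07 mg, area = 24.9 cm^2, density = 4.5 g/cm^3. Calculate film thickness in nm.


Convert: m = 15.07 mg = 1.5070e-05 kg, A = 24.9 cm^2 = 2.4900e-03 m^2, rho = 4.5 g/cm^3 = 4500 kg/m^3
t = m / (A * rho)
t = 1.5070e-05 / (2.4900e-03 * 4500)
t = 1.3449e-06 m = 1344.9 nm

1344.9


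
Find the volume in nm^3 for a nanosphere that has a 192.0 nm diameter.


Radius r = 192.0/2 = 96 nm
Volume V = (4/3) * pi * r^3
V = (4/3) * pi * (96)^3
V = 3705973.49 nm^3

3705973.49


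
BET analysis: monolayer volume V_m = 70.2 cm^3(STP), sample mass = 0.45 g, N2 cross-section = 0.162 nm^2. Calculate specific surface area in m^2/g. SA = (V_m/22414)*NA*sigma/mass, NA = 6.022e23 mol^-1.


Number of moles in monolayer = V_m / 22414 = 70.2 / 22414 = 0.00313197
Number of molecules = moles * NA = 0.00313197 * 6.022e23
SA = molecules * sigma / mass
SA = (70.2 / 22414) * 6.022e23 * 0.162e-18 / 0.45
SA = 679.0 m^2/g

679.0


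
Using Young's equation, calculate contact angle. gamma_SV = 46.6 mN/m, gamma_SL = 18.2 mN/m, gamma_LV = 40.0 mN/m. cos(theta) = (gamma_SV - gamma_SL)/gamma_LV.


cos(theta) = (gamma_SV - gamma_SL) / gamma_LV
cos(theta) = (46.6 - 18.2) / 40.0
cos(theta) = 0.71
theta = arccos(0.71) = 44.77 degrees

44.77


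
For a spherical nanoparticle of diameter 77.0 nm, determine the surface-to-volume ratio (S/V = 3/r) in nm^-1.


Radius r = 77.0/2 = 38.5 nm
S/V = 3 / r = 3 / 38.5
S/V = 0.0779 nm^-1

0.0779


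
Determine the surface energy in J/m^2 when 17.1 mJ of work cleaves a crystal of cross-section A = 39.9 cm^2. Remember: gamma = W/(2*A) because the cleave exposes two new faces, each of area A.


Convert: A = 39.9 cm^2 = 0.00399 m^2, W = 17.1 mJ = 0.0171 J
Cleaving exposes two faces of area A, so total new surface = 2*A and gamma = W / (2*A)
gamma = 0.0171 / (2 * 0.00399)
gamma = 2.143 J/m^2

2.143


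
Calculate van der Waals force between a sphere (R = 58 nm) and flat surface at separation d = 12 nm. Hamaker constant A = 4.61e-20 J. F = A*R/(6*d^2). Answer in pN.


Convert to SI: R = 58 nm = 5.8e-08 m, d = 12 nm = 1.2e-08 m
F = A * R / (6 * d^2)
F = 4.61e-20 * 5.8e-08 / (6 * (1.2e-08)^2)
F = 3.09468e-12 N = 3.095 pN

3.095


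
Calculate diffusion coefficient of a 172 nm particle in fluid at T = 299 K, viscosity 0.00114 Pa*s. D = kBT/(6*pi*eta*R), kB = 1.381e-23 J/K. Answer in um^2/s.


Radius R = 172/2 = 86 nm = 8.6e-08 m
D = kB*T / (6*pi*eta*R)
D = 1.381e-23 * 299 / (6 * pi * 0.00114 * 8.6e-08)
D = 2.2344e-12 m^2/s = 2.234 um^2/s

2.234


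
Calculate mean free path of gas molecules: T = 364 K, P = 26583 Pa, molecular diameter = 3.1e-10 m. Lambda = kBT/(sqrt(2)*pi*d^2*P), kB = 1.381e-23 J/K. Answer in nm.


Mean free path: lambda = kB*T / (sqrt(2) * pi * d^2 * P)
lambda = 1.381e-23 * 364 / (sqrt(2) * pi * (3.1e-10)^2 * 26583)
lambda = 4.42897e-07 m
lambda = 442.9 nm

442.9


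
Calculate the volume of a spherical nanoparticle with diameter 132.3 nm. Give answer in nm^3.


Radius r = 132.3/2 = 66.15 nm
Volume V = (4/3) * pi * r^3
V = (4/3) * pi * (66.15)^3
V = 1212489.97 nm^3

1212489.97


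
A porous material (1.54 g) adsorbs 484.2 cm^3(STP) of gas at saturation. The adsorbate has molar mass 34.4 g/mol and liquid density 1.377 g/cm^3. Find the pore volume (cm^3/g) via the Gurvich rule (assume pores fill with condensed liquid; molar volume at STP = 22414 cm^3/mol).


Moles adsorbed n = V_ads / 22414 = 484.2 / 22414 = 2.160257e-02 mol
Liquid volume V_liq = n * M / rho_liq = 2.160257e-02 * 34.4 / 1.377 = 0.53967 cm^3
Specific pore volume V_pore = V_liq / m_sample = 0.53967 / 1.54
V_pore = 0.3504 cm^3/g

0.3504


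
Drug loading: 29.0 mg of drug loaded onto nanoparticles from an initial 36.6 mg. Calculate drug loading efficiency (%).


Drug loading efficiency = (drug loaded / drug initial) * 100
DLE = 29.0 / 36.6 * 100
DLE = 0.7923 * 100
DLE = 79.23%

79.23


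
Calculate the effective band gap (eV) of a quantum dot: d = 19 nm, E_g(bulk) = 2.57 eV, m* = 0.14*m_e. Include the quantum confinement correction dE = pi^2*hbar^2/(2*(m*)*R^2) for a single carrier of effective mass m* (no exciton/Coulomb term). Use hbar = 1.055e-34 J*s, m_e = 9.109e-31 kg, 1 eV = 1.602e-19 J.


Radius R = 19/2 nm = 9.5e-09 m
Confinement energy dE = pi^2 * hbar^2 / (2 * m_eff * m_e * R^2)
dE = pi^2 * (1.055e-34)^2 / (2 * 0.14 * 9.109e-31 * (9.5e-09)^2) J, divided by 1.602e-19 J/eV
dE = 0.0298 eV
Total band gap = E_g(bulk) + dE = 2.57 + 0.0298 = 2.5998 eV

2.5998


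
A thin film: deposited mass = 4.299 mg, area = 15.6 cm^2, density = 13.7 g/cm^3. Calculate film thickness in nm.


Convert: m = 4.299 mg = 4.2990e-06 kg, A = 15.6 cm^2 = 1.5600e-03 m^2, rho = 13.7 g/cm^3 = 13700 kg/m^3
t = m / (A * rho)
t = 4.2990e-06 / (1.5600e-03 * 13700)
t = 2.0115e-07 m = 201.2 nm

201.2


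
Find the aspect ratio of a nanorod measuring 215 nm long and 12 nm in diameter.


Aspect ratio AR = length / diameter
AR = 215 / 12
AR = 17.92

17.92


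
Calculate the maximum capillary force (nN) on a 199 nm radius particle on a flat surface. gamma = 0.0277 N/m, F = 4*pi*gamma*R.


Convert radius: R = 199 nm = 1.99e-07 m
F = 4 * pi * gamma * R
F = 4 * pi * 0.0277 * 1.99e-07
F = 6.92696e-08 N = 69.2696 nN

69.2696


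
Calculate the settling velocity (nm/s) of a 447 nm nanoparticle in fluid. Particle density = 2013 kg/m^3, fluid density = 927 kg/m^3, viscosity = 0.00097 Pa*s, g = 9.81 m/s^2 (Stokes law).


Radius R = 447/2 nm = 2.235e-07 m
Density difference = 2013 - 927 = 1086 kg/m^3
v = 2 * R^2 * (rho_p - rho_f) * g / (9 * eta)
v = 2 * (2.235e-07)^2 * 1086 * 9.81 / (9 * 0.00097)
v = 1.21919e-07 m/s = 121.9185 nm/s

121.9185


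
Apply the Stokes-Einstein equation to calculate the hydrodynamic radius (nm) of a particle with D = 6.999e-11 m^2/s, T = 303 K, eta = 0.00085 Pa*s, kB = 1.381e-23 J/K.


Stokes-Einstein: R = kB*T / (6*pi*eta*D)
R = 1.381e-23 * 303 / (6 * pi * 0.00085 * 6.999e-11)
R = 3.73147e-09 m = 3.73 nm

3.73


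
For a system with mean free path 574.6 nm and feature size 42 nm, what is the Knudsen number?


Knudsen number Kn = lambda / L
Kn = 574.6 / 42
Kn = 13.681

13.681


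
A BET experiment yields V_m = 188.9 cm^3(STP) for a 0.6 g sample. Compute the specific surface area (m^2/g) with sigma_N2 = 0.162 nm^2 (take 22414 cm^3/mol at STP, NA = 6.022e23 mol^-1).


Number of moles in monolayer = V_m / 22414 = 188.9 / 22414 = 0.00842777
Number of molecules = moles * NA = 0.00842777 * 6.022e23
SA = molecules * sigma / mass
SA = (188.9 / 22414) * 6.022e23 * 0.162e-18 / 0.6
SA = 1370.3 m^2/g

1370.3


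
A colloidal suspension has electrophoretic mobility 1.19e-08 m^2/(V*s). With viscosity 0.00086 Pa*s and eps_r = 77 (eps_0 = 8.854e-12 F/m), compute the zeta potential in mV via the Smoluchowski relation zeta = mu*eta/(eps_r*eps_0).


Smoluchowski equation: zeta = mu * eta / (eps_r * eps_0)
zeta = 1.19e-08 * 0.00086 / (77 * 8.854e-12)
zeta = 0.015011 V = 15.01 mV

15.01


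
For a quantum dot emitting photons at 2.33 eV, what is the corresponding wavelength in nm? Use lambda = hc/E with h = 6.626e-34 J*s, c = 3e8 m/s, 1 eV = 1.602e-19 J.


Convert energy: E = 2.33 eV = 2.33 * 1.602e-19 = 3.73266e-19 J
lambda = h*c / E = 6.626e-34 * 3e8 / 3.73266e-19
lambda = 5.32542e-07 m = 532.5 nm

532.5


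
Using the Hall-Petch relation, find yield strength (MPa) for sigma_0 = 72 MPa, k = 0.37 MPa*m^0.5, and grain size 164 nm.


d = 164 nm = 1.64e-07 m
sqrt(d) = 0.0004049691
Hall-Petch contribution = k / sqrt(d) = 0.37 / 0.0004049691 = 913.6 MPa
sigma = sigma_0 + k/sqrt(d) = 72 + 913.6 = 985.6 MPa

985.6


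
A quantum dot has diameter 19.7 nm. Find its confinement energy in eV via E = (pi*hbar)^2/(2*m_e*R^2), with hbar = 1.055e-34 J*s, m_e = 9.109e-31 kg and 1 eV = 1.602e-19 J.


Radius R = 19.7/2 = 9.85 nm = 9.85e-09 m
E = (pi * 1.055e-34)^2 / (2 * 9.109e-31 * (9.85e-09)^2)
E(J) = 6.21486e-22
E = E(J) / 1.602e-19 = 0.0039 eV

0.0039


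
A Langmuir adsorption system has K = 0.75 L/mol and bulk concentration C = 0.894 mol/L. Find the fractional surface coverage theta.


Langmuir isotherm: theta = K*C / (1 + K*C)
K*C = 0.75 * 0.894 = 0.6705
theta = 0.6705 / (1 + 0.6705) = 0.6705 / 1.6705
theta = 0.4014

0.4014


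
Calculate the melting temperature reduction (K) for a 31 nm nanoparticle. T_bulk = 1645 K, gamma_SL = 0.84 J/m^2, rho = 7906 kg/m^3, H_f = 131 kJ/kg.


Radius R = 31/2 = 15.5 nm = 1.55e-08 m
Convert H_f = 131 kJ/kg = 131000 J/kg
dT = 2 * gamma_SL * T_bulk / (rho * H_f * R)
dT = 2 * 0.84 * 1645 / (7906 * 131000 * 1.55e-08)
dT = 172.2 K

172.2


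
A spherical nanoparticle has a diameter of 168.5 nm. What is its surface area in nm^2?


Radius r = 168.5/2 = 84.25 nm
Surface area SA = 4 * pi * r^2
SA = 4 * pi * (84.25)^2
SA = 89196.88 nm^2

89196.88


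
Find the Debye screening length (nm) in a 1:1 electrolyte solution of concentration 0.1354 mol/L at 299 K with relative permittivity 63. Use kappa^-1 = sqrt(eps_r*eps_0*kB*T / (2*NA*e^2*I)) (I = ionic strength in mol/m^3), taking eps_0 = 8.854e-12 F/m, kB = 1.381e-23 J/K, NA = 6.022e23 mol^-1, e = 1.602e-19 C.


Ionic strength I = 0.1354 * 1^2 * 1000 = 135.4 mol/m^3
kappa^-1 = sqrt(63 * 8.854e-12 * 1.381e-23 * 299 / (2 * 6.022e23 * (1.602e-19)^2 * 135.4))
kappa^-1 = 0.742 nm

0.742


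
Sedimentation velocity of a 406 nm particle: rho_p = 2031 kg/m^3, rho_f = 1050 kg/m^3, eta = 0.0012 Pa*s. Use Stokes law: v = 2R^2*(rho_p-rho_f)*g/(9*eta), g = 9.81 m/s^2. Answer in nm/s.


Radius R = 406/2 nm = 2.03e-07 m
Density difference = 2031 - 1050 = 981 kg/m^3
v = 2 * R^2 * (rho_p - rho_f) * g / (9 * eta)
v = 2 * (2.03e-07)^2 * 981 * 9.81 / (9 * 0.0012)
v = 7.34406e-08 m/s = 73.4406 nm/s

73.4406


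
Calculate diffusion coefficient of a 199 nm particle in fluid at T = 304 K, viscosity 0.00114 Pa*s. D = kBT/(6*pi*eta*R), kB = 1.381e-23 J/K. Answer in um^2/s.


Radius R = 199/2 = 99.5 nm = 9.95e-08 m
D = kB*T / (6*pi*eta*R)
D = 1.381e-23 * 304 / (6 * pi * 0.00114 * 9.95e-08)
D = 1.96353e-12 m^2/s = 1.964 um^2/s

1.964


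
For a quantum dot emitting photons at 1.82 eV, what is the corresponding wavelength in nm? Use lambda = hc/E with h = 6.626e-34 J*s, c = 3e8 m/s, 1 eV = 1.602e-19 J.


Convert energy: E = 1.82 eV = 1.82 * 1.602e-19 = 2.91564e-19 J
lambda = h*c / E = 6.626e-34 * 3e8 / 2.91564e-19
lambda = 6.81771e-07 m = 681.8 nm

681.8


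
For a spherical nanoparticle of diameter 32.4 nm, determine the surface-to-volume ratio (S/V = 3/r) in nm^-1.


Radius r = 32.4/2 = 16.2 nm
S/V = 3 / r = 3 / 16.2
S/V = 0.1852 nm^-1

0.1852


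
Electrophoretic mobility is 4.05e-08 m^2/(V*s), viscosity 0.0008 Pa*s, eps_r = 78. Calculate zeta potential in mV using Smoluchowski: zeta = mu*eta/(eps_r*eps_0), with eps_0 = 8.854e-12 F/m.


Smoluchowski equation: zeta = mu * eta / (eps_r * eps_0)
zeta = 4.05e-08 * 0.0008 / (78 * 8.854e-12)
zeta = 0.046915 V = 46.91 mV

46.91


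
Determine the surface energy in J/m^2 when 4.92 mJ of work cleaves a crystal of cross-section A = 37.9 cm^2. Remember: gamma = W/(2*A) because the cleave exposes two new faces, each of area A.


Convert: A = 37.9 cm^2 = 0.00379 m^2, W = 4.92 mJ = 0.00492 J
Cleaving exposes two faces of area A, so total new surface = 2*A and gamma = W / (2*A)
gamma = 0.00492 / (2 * 0.00379)
gamma = 0.649 J/m^2

0.649


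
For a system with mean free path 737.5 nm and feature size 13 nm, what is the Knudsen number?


Knudsen number Kn = lambda / L
Kn = 737.5 / 13
Kn = 56.7308

56.7308


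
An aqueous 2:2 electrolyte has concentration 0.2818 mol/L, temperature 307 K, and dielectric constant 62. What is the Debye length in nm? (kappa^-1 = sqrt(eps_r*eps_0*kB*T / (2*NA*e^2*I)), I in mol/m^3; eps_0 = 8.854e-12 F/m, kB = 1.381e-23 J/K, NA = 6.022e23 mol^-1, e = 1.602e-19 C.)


Ionic strength I = 0.2818 * 2^2 * 1000 = 1127.2 mol/m^3
kappa^-1 = sqrt(62 * 8.854e-12 * 1.381e-23 * 307 / (2 * 6.022e23 * (1.602e-19)^2 * 1127.2))
kappa^-1 = 0.258 nm

0.258


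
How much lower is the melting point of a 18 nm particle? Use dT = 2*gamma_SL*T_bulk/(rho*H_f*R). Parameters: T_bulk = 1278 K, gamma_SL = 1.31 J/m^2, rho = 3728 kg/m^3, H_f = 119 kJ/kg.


Radius R = 18/2 = 9 nm = 9e-09 m
Convert H_f = 119 kJ/kg = 119000 J/kg
dT = 2 * gamma_SL * T_bulk / (rho * H_f * R)
dT = 2 * 1.31 * 1278 / (3728 * 119000 * 9e-09)
dT = 838.6 K

838.6


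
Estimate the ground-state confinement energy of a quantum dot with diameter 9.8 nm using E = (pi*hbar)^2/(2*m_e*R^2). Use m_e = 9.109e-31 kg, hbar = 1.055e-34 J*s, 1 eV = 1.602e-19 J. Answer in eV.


Radius R = 9.8/2 = 4.9 nm = 4.9e-09 m
E = (pi * 1.055e-34)^2 / (2 * 9.109e-31 * (4.9e-09)^2)
E(J) = 2.51138e-21
E = E(J) / 1.602e-19 = 0.0157 eV

0.0157


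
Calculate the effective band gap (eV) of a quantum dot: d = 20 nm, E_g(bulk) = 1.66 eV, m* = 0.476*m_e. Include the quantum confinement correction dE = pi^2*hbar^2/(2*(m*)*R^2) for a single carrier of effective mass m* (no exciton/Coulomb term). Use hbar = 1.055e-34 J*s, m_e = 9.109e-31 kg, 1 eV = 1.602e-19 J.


Radius R = 20/2 nm = 1e-08 m
Confinement energy dE = pi^2 * hbar^2 / (2 * m_eff * m_e * R^2)
dE = pi^2 * (1.055e-34)^2 / (2 * 0.476 * 9.109e-31 * (1e-08)^2) J, divided by 1.602e-19 J/eV
dE = 0.0079 eV
Total band gap = E_g(bulk) + dE = 1.66 + 0.0079 = 1.6679 eV

1.6679


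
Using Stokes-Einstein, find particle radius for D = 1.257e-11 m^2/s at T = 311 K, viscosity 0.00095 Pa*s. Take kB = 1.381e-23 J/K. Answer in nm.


Stokes-Einstein: R = kB*T / (6*pi*eta*D)
R = 1.381e-23 * 311 / (6 * pi * 0.00095 * 1.257e-11)
R = 1.90807e-08 m = 19.08 nm

19.08


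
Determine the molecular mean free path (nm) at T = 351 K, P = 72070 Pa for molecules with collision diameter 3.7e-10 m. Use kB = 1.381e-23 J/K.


Mean free path: lambda = kB*T / (sqrt(2) * pi * d^2 * P)
lambda = 1.381e-23 * 351 / (sqrt(2) * pi * (3.7e-10)^2 * 72070)
lambda = 1.1058e-07 m
lambda = 110.58 nm

110.58


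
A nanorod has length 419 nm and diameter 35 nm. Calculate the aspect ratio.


Aspect ratio AR = length / diameter
AR = 419 / 35
AR = 11.97

11.97


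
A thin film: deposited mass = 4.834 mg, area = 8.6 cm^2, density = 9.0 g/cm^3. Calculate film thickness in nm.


Convert: m = 4.834 mg = 4.8340e-06 kg, A = 8.6 cm^2 = 8.6000e-04 m^2, rho = 9.0 g/cm^3 = 9000 kg/m^3
t = m / (A * rho)
t = 4.8340e-06 / (8.6000e-04 * 9000)
t = 6.2455e-07 m = 624.5 nm

624.5


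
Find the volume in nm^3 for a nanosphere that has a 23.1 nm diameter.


Radius r = 23.1/2 = 11.55 nm
Volume V = (4/3) * pi * r^3
V = (4/3) * pi * (11.55)^3
V = 6454.08 nm^3

6454.08


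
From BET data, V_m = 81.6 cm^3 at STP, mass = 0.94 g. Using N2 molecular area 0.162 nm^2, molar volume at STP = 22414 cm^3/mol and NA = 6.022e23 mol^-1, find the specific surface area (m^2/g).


Number of moles in monolayer = V_m / 22414 = 81.6 / 22414 = 0.00364058
Number of molecules = moles * NA = 0.00364058 * 6.022e23
SA = molecules * sigma / mass
SA = (81.6 / 22414) * 6.022e23 * 0.162e-18 / 0.94
SA = 377.8 m^2/g

377.8


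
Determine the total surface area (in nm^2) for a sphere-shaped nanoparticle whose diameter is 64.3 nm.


Radius r = 64.3/2 = 32.15 nm
Surface area SA = 4 * pi * r^2
SA = 4 * pi * (32.15)^2
SA = 12988.88 nm^2

12988.88


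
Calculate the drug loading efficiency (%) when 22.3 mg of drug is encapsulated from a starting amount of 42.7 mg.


Drug loading efficiency = (drug loaded / drug initial) * 100
DLE = 22.3 / 42.7 * 100
DLE = 0.5222 * 100
DLE = 52.22%

52.22


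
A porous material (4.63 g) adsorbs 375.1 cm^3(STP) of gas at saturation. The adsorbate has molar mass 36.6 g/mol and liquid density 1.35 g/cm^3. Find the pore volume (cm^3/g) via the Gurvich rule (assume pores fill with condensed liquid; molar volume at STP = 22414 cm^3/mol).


Moles adsorbed n = V_ads / 22414 = 375.1 / 22414 = 1.673508e-02 mol
Liquid volume V_liq = n * M / rho_liq = 1.673508e-02 * 36.6 / 1.35 = 0.45371 cm^3
Specific pore volume V_pore = V_liq / m_sample = 0.45371 / 4.63
V_pore = 0.098 cm^3/g

0.098


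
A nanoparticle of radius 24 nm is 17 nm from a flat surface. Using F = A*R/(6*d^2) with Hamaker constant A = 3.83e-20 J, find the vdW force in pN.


Convert to SI: R = 24 nm = 2.4e-08 m, d = 17 nm = 1.7e-08 m
F = A * R / (6 * d^2)
F = 3.83e-20 * 2.4e-08 / (6 * (1.7e-08)^2)
F = 5.30104e-13 N = 0.53 pN

0.53


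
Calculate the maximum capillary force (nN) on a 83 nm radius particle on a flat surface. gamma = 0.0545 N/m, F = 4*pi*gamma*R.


Convert radius: R = 83 nm = 8.3e-08 m
F = 4 * pi * gamma * R
F = 4 * pi * 0.0545 * 8.3e-08
F = 5.6844e-08 N = 56.844 nN

56.844


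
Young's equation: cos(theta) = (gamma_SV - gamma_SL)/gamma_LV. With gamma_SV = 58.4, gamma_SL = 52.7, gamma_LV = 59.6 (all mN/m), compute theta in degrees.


cos(theta) = (gamma_SV - gamma_SL) / gamma_LV
cos(theta) = (58.4 - 52.7) / 59.6
cos(theta) = 0.095638
theta = arccos(0.095638) = 84.51 degrees

84.51


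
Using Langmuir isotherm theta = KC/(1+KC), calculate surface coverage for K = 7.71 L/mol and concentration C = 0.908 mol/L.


Langmuir isotherm: theta = K*C / (1 + K*C)
K*C = 7.71 * 0.908 = 7.00068
theta = 7.00068 / (1 + 7.00068) = 7.00068 / 8.00068
theta = 0.875

0.875


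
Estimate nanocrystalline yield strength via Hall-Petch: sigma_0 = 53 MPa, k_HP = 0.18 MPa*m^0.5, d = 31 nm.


d = 31 nm = 3.1e-08 m
sqrt(d) = 0.0001760682
Hall-Petch contribution = k / sqrt(d) = 0.18 / 0.0001760682 = 1022.3 MPa
sigma = sigma_0 + k/sqrt(d) = 53 + 1022.3 = 1075.3 MPa

1075.3


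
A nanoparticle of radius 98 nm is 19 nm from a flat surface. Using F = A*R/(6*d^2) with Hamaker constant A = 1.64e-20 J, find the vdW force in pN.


Convert to SI: R = 98 nm = 9.8e-08 m, d = 19 nm = 1.9e-08 m
F = A * R / (6 * d^2)
F = 1.64e-20 * 9.8e-08 / (6 * (1.9e-08)^2)
F = 7.42013e-13 N = 0.742 pN

0.742


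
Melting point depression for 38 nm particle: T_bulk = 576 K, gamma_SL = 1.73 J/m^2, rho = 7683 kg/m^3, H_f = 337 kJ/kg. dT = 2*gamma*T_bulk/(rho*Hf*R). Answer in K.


Radius R = 38/2 = 19 nm = 1.9e-08 m
Convert H_f = 337 kJ/kg = 337000 J/kg
dT = 2 * gamma_SL * T_bulk / (rho * H_f * R)
dT = 2 * 1.73 * 576 / (7683 * 337000 * 1.9e-08)
dT = 40.5 K

40.5


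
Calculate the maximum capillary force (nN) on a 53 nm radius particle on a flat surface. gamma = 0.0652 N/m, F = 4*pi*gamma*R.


Convert radius: R = 53 nm = 5.3e-08 m
F = 4 * pi * gamma * R
F = 4 * pi * 0.0652 * 5.3e-08
F = 4.34244e-08 N = 43.4244 nN

43.4244


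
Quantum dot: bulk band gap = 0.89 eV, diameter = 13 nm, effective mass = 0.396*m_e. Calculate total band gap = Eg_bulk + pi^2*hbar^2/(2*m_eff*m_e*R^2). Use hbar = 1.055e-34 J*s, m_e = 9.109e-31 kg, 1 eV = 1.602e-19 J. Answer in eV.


Radius R = 13/2 nm = 6.5e-09 m
Confinement energy dE = pi^2 * hbar^2 / (2 * m_eff * m_e * R^2)
dE = pi^2 * (1.055e-34)^2 / (2 * 0.396 * 9.109e-31 * (6.5e-09)^2) J, divided by 1.602e-19 J/eV
dE = 0.0225 eV
Total band gap = E_g(bulk) + dE = 0.89 + 0.0225 = 0.9125 eV

0.9125


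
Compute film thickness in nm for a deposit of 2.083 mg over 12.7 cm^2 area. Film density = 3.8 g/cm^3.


Convert: m = 2.083 mg = 2.0830e-06 kg, A = 12.7 cm^2 = 1.2700e-03 m^2, rho = 3.8 g/cm^3 = 3800 kg/m^3
t = m / (A * rho)
t = 2.0830e-06 / (1.2700e-03 * 3800)
t = 4.3162e-07 m = 431.6 nm

431.6


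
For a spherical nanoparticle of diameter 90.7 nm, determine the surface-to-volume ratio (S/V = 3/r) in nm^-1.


Radius r = 90.7/2 = 45.35 nm
S/V = 3 / r = 3 / 45.35
S/V = 0.0662 nm^-1

0.0662


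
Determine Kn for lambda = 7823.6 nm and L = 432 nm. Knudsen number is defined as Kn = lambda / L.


Knudsen number Kn = lambda / L
Kn = 7823.6 / 432
Kn = 18.1102

18.1102


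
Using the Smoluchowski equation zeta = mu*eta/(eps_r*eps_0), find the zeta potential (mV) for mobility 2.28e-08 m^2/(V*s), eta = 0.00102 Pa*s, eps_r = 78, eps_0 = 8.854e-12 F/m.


Smoluchowski equation: zeta = mu * eta / (eps_r * eps_0)
zeta = 2.28e-08 * 0.00102 / (78 * 8.854e-12)
zeta = 0.033674 V = 33.67 mV

33.67


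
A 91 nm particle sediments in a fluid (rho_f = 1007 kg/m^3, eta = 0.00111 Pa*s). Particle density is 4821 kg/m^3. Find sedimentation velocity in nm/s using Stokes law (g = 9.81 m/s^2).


Radius R = 91/2 nm = 4.55e-08 m
Density difference = 4821 - 1007 = 3814 kg/m^3
v = 2 * R^2 * (rho_p - rho_f) * g / (9 * eta)
v = 2 * (4.55e-08)^2 * 3814 * 9.81 / (9 * 0.00111)
v = 1.55073e-08 m/s = 15.5073 nm/s

15.5073


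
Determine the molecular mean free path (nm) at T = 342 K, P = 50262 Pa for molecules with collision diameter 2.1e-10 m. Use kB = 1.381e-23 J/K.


Mean free path: lambda = kB*T / (sqrt(2) * pi * d^2 * P)
lambda = 1.381e-23 * 342 / (sqrt(2) * pi * (2.1e-10)^2 * 50262)
lambda = 4.79597e-07 m
lambda = 479.6 nm

479.6


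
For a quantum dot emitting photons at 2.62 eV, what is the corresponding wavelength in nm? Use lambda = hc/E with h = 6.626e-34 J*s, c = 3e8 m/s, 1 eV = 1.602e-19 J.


Convert energy: E = 2.62 eV = 2.62 * 1.602e-19 = 4.19724e-19 J
lambda = h*c / E = 6.626e-34 * 3e8 / 4.19724e-19
lambda = 4.73597e-07 m = 473.6 nm

473.6


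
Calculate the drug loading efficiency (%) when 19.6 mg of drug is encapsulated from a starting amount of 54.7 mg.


Drug loading efficiency = (drug loaded / drug initial) * 100
DLE = 19.6 / 54.7 * 100
DLE = 0.3583 * 100
DLE = 35.83%

35.83


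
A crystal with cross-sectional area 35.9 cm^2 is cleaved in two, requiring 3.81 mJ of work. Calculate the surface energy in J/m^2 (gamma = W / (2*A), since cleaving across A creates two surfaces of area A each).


Convert: A = 35.9 cm^2 = 0.00359 m^2, W = 3.81 mJ = 0.00381 J
Cleaving exposes two faces of area A, so total new surface = 2*A and gamma = W / (2*A)
gamma = 0.00381 / (2 * 0.00359)
gamma = 0.531 J/m^2

0.531


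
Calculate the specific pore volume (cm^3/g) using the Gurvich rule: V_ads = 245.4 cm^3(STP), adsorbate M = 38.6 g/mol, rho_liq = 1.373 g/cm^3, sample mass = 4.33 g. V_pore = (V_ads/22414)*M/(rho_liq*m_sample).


Moles adsorbed n = V_ads / 22414 = 245.4 / 22414 = 1.094851e-02 mol
Liquid volume V_liq = n * M / rho_liq = 1.094851e-02 * 38.6 / 1.373 = 0.30780 cm^3
Specific pore volume V_pore = V_liq / m_sample = 0.30780 / 4.33
V_pore = 0.0711 cm^3/g

0.0711


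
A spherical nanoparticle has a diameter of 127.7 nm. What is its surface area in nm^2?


Radius r = 127.7/2 = 63.85 nm
Surface area SA = 4 * pi * r^2
SA = 4 * pi * (63.85)^2
SA = 51230.86 nm^2

51230.86


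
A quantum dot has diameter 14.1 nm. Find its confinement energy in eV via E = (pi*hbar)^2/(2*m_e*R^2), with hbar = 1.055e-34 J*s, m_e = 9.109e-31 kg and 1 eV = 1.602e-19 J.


Radius R = 14.1/2 = 7.05 nm = 7.05e-09 m
E = (pi * 1.055e-34)^2 / (2 * 9.109e-31 * (7.05e-09)^2)
E(J) = 1.21318e-21
E = E(J) / 1.602e-19 = 0.0076 eV

0.0076


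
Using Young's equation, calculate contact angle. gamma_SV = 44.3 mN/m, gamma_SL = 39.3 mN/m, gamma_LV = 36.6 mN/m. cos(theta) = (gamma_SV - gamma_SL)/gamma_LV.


cos(theta) = (gamma_SV - gamma_SL) / gamma_LV
cos(theta) = (44.3 - 39.3) / 36.6
cos(theta) = 0.136612
theta = arccos(0.136612) = 82.15 degrees

82.15


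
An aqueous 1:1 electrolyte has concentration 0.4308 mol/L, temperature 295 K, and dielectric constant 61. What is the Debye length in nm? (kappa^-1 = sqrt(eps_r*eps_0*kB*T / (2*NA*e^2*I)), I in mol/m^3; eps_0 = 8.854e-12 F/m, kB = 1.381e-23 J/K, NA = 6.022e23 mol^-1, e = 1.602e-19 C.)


Ionic strength I = 0.4308 * 1^2 * 1000 = 430.8 mol/m^3
kappa^-1 = sqrt(61 * 8.854e-12 * 1.381e-23 * 295 / (2 * 6.022e23 * (1.602e-19)^2 * 430.8))
kappa^-1 = 0.406 nm

0.406


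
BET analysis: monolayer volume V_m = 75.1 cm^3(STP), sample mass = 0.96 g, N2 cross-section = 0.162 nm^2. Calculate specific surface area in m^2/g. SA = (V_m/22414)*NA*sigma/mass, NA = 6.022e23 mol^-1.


Number of moles in monolayer = V_m / 22414 = 75.1 / 22414 = 0.00335058
Number of molecules = moles * NA = 0.00335058 * 6.022e23
SA = molecules * sigma / mass
SA = (75.1 / 22414) * 6.022e23 * 0.162e-18 / 0.96
SA = 340.5 m^2/g

340.5


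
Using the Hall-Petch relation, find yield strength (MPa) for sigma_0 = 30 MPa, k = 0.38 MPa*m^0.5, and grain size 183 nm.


d = 183 nm = 1.83e-07 m
sqrt(d) = 0.000427785
Hall-Petch contribution = k / sqrt(d) = 0.38 / 0.000427785 = 888.3 MPa
sigma = sigma_0 + k/sqrt(d) = 30 + 888.3 = 918.3 MPa

918.3


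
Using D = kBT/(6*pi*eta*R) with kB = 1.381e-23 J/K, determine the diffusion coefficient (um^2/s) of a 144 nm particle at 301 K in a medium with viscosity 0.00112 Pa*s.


Radius R = 144/2 = 72 nm = 7.2e-08 m
D = kB*T / (6*pi*eta*R)
D = 1.381e-23 * 301 / (6 * pi * 0.00112 * 7.2e-08)
D = 2.73469e-12 m^2/s = 2.735 um^2/s

2.735


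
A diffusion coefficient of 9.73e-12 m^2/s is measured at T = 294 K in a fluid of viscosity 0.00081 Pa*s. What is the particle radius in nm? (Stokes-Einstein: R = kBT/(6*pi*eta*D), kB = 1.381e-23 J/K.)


Stokes-Einstein: R = kB*T / (6*pi*eta*D)
R = 1.381e-23 * 294 / (6 * pi * 0.00081 * 9.73e-12)
R = 2.73302e-08 m = 27.33 nm

27.33


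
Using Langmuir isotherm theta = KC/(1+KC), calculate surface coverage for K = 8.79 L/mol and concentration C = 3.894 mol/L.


Langmuir isotherm: theta = K*C / (1 + K*C)
K*C = 8.79 * 3.894 = 34.22826
theta = 34.22826 / (1 + 34.22826) = 34.22826 / 35.22826
theta = 0.9716

0.9716


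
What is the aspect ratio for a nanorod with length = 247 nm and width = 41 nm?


Aspect ratio AR = length / diameter
AR = 247 / 41
AR = 6.02

6.02


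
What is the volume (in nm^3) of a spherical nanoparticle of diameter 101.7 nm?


Radius r = 101.7/2 = 50.85 nm
Volume V = (4/3) * pi * r^3
V = (4/3) * pi * (50.85)^3
V = 550758.85 nm^3

550758.85
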